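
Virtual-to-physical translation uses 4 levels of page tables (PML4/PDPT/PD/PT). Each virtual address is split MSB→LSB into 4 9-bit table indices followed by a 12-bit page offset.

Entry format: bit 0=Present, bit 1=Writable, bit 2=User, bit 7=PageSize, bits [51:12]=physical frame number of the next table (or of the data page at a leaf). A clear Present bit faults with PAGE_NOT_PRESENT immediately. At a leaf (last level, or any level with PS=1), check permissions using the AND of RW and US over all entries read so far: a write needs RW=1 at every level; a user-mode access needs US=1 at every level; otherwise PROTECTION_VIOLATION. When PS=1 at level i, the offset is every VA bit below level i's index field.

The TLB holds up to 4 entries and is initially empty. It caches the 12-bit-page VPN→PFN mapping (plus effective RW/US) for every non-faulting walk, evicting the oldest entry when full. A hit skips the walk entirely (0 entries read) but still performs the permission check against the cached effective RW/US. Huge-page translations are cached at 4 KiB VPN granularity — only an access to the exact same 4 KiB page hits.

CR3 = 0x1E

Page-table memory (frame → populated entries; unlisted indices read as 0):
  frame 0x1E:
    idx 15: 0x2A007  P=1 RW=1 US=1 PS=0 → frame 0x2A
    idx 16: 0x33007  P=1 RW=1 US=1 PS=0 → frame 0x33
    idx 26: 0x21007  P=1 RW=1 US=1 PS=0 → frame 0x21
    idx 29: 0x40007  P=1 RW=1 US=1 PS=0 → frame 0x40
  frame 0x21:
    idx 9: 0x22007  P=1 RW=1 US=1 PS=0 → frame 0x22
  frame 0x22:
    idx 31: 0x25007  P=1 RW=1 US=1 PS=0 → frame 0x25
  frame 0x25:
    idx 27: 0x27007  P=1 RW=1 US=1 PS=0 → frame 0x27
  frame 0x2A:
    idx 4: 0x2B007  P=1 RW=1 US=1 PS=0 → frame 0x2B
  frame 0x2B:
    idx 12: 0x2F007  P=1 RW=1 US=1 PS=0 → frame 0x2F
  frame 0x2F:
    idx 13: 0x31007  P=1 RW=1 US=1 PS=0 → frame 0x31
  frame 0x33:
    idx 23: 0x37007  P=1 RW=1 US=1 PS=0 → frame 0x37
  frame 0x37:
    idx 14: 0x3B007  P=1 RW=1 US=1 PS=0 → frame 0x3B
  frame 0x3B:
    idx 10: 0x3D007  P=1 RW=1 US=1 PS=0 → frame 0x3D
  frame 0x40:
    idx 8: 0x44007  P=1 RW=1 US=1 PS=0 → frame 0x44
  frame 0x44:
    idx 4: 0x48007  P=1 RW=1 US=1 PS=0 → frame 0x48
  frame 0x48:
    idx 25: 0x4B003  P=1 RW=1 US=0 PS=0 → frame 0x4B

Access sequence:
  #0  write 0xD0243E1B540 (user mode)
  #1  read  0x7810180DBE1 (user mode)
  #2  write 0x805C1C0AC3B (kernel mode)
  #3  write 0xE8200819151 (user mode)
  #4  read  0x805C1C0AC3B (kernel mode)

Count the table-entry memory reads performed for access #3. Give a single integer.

Trace:
#0 VA=0xD0243E1B540 (w,user):
  lvl0: tbl 0x1E, slot 26 ⇒ 0x21007 (P1/RW1/US1/PS0)
  lvl1: tbl 0x21, slot 9 ⇒ 0x22007 (P1/RW1/US1/PS0)
  lvl2: tbl 0x22, slot 31 ⇒ 0x25007 (P1/RW1/US1/PS0)
  lvl3: tbl 0x25, slot 27 ⇒ 0x27007 (P1/RW1/US1/PS0)
  → PA=0x27540  (4 entries read)
#1 VA=0x7810180DBE1 (r,user):
  lvl0: tbl 0x1E, slot 15 ⇒ 0x2A007 (P1/RW1/US1/PS0)
  lvl1: tbl 0x2A, slot 4 ⇒ 0x2B007 (P1/RW1/US1/PS0)
  lvl2: tbl 0x2B, slot 12 ⇒ 0x2F007 (P1/RW1/US1/PS0)
  lvl3: tbl 0x2F, slot 13 ⇒ 0x31007 (P1/RW1/US1/PS0)
  → PA=0x31BE1  (4 entries read)
#2 VA=0x805C1C0AC3B (w,kernel):
  lvl0: tbl 0x1E, slot 16 ⇒ 0x33007 (P1/RW1/US1/PS0)
  lvl1: tbl 0x33, slot 23 ⇒ 0x37007 (P1/RW1/US1/PS0)
  lvl2: tbl 0x37, slot 14 ⇒ 0x3B007 (P1/RW1/US1/PS0)
  lvl3: tbl 0x3B, slot 10 ⇒ 0x3D007 (P1/RW1/US1/PS0)
  → PA=0x3DC3B  (4 entries read)
#3 VA=0xE8200819151 (w,user):
  lvl0: tbl 0x1E, slot 29 ⇒ 0x40007 (P1/RW1/US1/PS0)
  lvl1: tbl 0x40, slot 8 ⇒ 0x44007 (P1/RW1/US1/PS0)
  lvl2: tbl 0x44, slot 4 ⇒ 0x48007 (P1/RW1/US1/PS0)
  lvl3: tbl 0x48, slot 25 ⇒ 0x4B003 (P1/RW1/US0/PS0)
  ⇒ fault: PROTECTION_VIOLATION  — 4 lookups
#4 VA=0x805C1C0AC3B (r,kernel):
  TLB hit vpn=0x805C1C0A → PA=0x3DC3B

Entries read for #3: 4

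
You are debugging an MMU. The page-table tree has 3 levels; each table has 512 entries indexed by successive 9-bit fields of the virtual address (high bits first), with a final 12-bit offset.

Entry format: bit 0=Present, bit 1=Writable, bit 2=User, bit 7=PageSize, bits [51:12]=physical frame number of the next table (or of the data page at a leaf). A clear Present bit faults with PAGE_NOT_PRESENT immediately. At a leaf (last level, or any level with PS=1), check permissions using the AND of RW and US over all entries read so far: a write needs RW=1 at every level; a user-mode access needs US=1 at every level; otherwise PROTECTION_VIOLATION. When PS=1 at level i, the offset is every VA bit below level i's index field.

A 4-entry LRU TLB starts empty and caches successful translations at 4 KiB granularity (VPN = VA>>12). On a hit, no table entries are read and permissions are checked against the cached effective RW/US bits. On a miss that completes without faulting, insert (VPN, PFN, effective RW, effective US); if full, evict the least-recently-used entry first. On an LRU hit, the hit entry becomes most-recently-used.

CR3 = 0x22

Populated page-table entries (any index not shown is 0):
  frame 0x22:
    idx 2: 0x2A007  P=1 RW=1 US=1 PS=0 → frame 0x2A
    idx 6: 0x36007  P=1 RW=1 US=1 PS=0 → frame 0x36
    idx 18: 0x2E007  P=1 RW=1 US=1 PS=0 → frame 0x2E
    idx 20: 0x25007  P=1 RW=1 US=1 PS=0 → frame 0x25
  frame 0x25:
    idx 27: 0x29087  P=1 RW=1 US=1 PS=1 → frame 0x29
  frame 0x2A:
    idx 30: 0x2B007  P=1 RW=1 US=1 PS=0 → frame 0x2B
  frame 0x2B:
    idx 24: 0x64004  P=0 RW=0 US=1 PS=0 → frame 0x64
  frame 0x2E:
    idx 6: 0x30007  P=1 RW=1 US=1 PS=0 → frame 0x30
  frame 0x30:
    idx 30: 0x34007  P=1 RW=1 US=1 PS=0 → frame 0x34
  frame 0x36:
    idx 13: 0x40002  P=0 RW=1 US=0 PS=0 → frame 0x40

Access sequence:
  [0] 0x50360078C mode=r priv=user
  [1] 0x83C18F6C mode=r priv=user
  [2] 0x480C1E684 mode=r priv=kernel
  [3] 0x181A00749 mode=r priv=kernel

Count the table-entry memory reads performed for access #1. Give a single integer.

Walk each access:
#0 VA=0x50360078C (r,user):
  [0] read 0x22 idx=20: raw=0x25007 flags P=1 W=1 U=1 S=0
  [1] read 0x25 idx=27: raw=0x29087 flags P=1 W=1 U=1 S=1
  → PA=0x2978C (huge @L1)  (2 entries read)
#1 VA=0x83C18F6C (r,user):
  [0] read 0x22 idx=2: raw=0x2A007 flags P=1 W=1 U=1 S=0
  [1] read 0x2A idx=30: raw=0x2B007 flags P=1 W=1 U=1 S=0
  [2] read 0x2B idx=24: raw=0x64004 flags P=0 W=0 U=1 S=0
  ⇒ fault: PAGE_NOT_PRESENT  — 3 lookups
#2 VA=0x480C1E684 (r,kernel):
  [0] read 0x22 idx=18: raw=0x2E007 flags P=1 W=1 U=1 S=0
  [1] read 0x2E idx=6: raw=0x30007 flags P=1 W=1 U=1 S=0
  [2] read 0x30 idx=30: raw=0x34007 flags P=1 W=1 U=1 S=0
  → PA=0x34684  (3 entries read)
#3 VA=0x181A00749 (r,kernel):
  [0] read 0x22 idx=6: raw=0x36007 flags P=1 W=1 U=1 S=0
  [1] read 0x36 idx=13: raw=0x40002 flags P=0 W=1 U=0 S=0
  ⇒ fault: PAGE_NOT_PRESENT  — 2 lookups

Entries read for #1: 3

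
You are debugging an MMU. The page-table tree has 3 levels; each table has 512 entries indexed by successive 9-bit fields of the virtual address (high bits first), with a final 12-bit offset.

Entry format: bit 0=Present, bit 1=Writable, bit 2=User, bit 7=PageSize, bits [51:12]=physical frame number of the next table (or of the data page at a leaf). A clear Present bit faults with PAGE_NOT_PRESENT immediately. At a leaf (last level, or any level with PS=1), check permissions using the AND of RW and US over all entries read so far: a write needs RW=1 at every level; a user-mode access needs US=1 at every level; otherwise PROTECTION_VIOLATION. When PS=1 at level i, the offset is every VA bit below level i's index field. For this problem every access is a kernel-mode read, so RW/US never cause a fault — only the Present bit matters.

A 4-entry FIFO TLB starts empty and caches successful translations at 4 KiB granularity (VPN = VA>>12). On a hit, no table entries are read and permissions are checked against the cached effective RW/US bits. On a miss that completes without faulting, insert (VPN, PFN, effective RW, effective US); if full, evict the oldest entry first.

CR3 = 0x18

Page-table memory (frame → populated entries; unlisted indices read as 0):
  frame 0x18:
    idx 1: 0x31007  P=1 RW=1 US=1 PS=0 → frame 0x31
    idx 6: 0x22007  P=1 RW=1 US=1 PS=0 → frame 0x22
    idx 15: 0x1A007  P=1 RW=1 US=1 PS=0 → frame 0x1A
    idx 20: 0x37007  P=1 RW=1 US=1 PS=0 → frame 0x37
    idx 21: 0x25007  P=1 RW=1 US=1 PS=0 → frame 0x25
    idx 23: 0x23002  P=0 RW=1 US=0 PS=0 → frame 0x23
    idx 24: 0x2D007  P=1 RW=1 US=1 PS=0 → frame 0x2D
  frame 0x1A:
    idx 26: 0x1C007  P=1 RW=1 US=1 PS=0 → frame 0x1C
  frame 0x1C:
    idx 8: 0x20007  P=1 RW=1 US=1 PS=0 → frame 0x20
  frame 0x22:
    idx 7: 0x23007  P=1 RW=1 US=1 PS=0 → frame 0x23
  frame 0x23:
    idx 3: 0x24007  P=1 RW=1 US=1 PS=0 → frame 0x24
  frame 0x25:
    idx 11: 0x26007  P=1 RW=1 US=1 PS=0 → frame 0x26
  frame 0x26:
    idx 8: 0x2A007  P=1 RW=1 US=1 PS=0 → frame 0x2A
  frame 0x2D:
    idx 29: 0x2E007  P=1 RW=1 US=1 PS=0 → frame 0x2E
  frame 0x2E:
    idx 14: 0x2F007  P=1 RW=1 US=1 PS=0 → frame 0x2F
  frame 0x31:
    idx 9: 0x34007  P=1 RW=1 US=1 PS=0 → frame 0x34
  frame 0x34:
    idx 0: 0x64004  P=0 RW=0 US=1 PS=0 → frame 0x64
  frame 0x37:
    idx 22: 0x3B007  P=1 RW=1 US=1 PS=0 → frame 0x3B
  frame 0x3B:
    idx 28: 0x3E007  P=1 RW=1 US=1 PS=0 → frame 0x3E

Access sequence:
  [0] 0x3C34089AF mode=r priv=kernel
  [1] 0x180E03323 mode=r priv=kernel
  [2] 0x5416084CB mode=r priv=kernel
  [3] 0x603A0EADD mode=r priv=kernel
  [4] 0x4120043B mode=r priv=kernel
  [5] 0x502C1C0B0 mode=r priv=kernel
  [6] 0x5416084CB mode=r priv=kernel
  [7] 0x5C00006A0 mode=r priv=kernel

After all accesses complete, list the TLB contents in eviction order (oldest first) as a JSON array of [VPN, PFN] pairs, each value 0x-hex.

Walk each access:
#0 VA=0x3C34089AF (r,kernel):
  lvl0: tbl 0x18, slot 15 ⇒ 0x1A007 (P1/RW1/US1/PS0)
  lvl1: tbl 0x1A, slot 26 ⇒ 0x1C007 (P1/RW1/US1/PS0)
  lvl2: tbl 0x1C, slot 8 ⇒ 0x20007 (P1/RW1/US1/PS0)
  → PA=0x209AF  (3 entries read)
#1 VA=0x180E03323 (r,kernel):
  lvl0: tbl 0x18, slot 6 ⇒ 0x22007 (P1/RW1/US1/PS0)
  lvl1: tbl 0x22, slot 7 ⇒ 0x23007 (P1/RW1/US1/PS0)
  lvl2: tbl 0x23, slot 3 ⇒ 0x24007 (P1/RW1/US1/PS0)
  → PA=0x24323  (3 entries read)
#2 VA=0x5416084CB (r,kernel):
  lvl0: tbl 0x18, slot 21 ⇒ 0x25007 (P1/RW1/US1/PS0)
  lvl1: tbl 0x25, slot 11 ⇒ 0x26007 (P1/RW1/US1/PS0)
  lvl2: tbl 0x26, slot 8 ⇒ 0x2A007 (P1/RW1/US1/PS0)
  → PA=0x2A4CB  (3 entries read)
#3 VA=0x603A0EADD (r,kernel):
  lvl0: tbl 0x18, slot 24 ⇒ 0x2D007 (P1/RW1/US1/PS0)
  lvl1: tbl 0x2D, slot 29 ⇒ 0x2E007 (P1/RW1/US1/PS0)
  lvl2: tbl 0x2E, slot 14 ⇒ 0x2F007 (P1/RW1/US1/PS0)
  → PA=0x2FADD  (3 entries read)
#4 VA=0x4120043B (r,kernel):
  lvl0: tbl 0x18, slot 1 ⇒ 0x31007 (P1/RW1/US1/PS0)
  lvl1: tbl 0x31, slot 9 ⇒ 0x34007 (P1/RW1/US1/PS0)
  lvl2: tbl 0x34, slot 0 ⇒ 0x64004 (P0/RW0/US1/PS0)
  → PAGE_NOT_PRESENT  (3 entries read)
#5 VA=0x502C1C0B0 (r,kernel):
  lvl0: tbl 0x18, slot 20 ⇒ 0x37007 (P1/RW1/US1/PS0)
  lvl1: tbl 0x37, slot 22 ⇒ 0x3B007 (P1/RW1/US1/PS0)
  lvl2: tbl 0x3B, slot 28 ⇒ 0x3E007 (P1/RW1/US1/PS0)
  → PA=0x3E0B0  (3 entries read)
#6 VA=0x5416084CB (r,kernel):
  TLB hit vpn=0x541608 → PA=0x2A4CB
#7 VA=0x5C00006A0 (r,kernel):
  lvl0: tbl 0x18, slot 23 ⇒ 0x23002 (P0/RW1/US0/PS0)
  → PAGE_NOT_PRESENT  (1 entries read)

TLB: [["0x180E03", "0x24"], ["0x541608", "0x2A"], ["0x603A0E", "0x2F"], ["0x502C1C", "0x3E"]]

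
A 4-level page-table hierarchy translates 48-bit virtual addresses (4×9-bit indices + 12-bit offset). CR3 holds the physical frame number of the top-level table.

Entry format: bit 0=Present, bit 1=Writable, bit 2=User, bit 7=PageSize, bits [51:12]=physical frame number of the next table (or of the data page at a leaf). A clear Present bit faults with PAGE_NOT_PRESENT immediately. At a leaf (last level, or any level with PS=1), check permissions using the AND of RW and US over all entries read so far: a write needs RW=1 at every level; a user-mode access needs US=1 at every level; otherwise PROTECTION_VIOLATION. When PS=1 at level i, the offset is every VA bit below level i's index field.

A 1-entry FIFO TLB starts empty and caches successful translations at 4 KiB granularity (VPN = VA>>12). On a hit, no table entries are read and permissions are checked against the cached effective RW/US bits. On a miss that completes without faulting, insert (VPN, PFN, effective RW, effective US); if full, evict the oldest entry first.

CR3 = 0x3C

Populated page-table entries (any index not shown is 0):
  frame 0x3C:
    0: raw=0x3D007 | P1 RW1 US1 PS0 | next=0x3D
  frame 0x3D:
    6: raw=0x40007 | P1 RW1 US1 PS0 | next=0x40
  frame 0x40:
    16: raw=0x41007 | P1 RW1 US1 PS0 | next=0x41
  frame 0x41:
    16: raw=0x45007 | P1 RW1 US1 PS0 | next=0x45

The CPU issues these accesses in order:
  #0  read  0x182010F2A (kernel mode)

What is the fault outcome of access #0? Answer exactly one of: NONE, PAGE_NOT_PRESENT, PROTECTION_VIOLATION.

Walk each access:
#0 VA=0x182010F2A (r,kernel):
  L0 @0x3C[0] → 0x3D007  P=1,RW=1,US=1,PS=0
  L1 @0x3D[6] → 0x40007  P=1,RW=1,US=1,PS=0
  L2 @0x40[16] → 0x41007  P=1,RW=1,US=1,PS=0
  L3 @0x41[16] → 0x45007  P=1,RW=1,US=1,PS=0
  ⇒ phys 0x45F2A  [4 reads]

Access #0 fault: NONE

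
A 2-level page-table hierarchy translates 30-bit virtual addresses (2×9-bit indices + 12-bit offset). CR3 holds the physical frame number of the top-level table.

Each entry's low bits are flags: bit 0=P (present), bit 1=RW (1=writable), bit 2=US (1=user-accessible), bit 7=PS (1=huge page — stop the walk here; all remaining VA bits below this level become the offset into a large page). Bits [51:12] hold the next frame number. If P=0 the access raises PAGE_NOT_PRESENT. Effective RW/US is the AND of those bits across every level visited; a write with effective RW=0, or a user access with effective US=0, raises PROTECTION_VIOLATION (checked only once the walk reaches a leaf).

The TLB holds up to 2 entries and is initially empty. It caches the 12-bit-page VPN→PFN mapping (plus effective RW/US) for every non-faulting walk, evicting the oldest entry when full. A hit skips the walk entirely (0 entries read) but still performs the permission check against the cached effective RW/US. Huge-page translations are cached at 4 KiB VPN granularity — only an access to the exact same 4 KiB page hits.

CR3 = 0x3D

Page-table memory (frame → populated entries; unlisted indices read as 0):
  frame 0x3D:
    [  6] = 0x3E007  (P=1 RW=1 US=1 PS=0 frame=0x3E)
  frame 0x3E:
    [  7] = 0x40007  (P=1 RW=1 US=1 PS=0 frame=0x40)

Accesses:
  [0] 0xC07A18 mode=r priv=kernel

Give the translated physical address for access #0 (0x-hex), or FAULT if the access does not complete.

Walk each access:
#0 VA=0xC07A18 (r,kernel):
  L0 @0x3D[6] → 0x3E007  P=1,RW=1,US=1,PS=0
  L1 @0x3E[7] → 0x40007  P=1,RW=1,US=1,PS=0
  ✓ 0x40A18  — 2 lookups

Access #0 PA: 0x40A18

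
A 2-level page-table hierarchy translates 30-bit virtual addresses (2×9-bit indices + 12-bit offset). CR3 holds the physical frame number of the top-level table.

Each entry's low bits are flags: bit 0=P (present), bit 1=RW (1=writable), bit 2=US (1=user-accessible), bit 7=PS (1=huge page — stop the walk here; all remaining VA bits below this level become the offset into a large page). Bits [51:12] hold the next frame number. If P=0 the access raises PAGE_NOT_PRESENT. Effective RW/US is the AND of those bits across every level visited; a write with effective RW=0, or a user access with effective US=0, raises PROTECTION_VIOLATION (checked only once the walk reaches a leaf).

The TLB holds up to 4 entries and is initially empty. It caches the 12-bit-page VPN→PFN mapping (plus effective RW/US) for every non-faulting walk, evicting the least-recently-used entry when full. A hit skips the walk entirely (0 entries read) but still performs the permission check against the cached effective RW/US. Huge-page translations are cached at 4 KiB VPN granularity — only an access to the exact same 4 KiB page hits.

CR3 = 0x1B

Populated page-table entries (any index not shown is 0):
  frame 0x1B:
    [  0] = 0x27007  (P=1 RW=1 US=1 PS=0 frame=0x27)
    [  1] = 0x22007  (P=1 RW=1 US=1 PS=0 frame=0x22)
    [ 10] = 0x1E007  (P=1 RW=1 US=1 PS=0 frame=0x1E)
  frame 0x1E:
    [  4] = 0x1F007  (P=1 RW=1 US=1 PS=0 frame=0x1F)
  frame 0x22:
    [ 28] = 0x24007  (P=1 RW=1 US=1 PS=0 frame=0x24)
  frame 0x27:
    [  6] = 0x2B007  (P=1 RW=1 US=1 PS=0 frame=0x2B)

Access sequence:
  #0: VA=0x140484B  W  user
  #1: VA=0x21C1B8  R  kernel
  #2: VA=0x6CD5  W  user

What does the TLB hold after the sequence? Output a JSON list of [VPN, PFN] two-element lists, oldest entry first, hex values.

Per-access translation:
#0 VA=0x140484B (w,user):
  L0: frame=0x1B idx=10 entry=0x1E007 [P=1 RW=1 US=1 PS=0]
  L1: frame=0x1E idx=4 entry=0x1F007 [P=1 RW=1 US=1 PS=0]
  ✓ 0x1F84B  — 2 lookups
#1 VA=0x21C1B8 (r,kernel):
  L0: frame=0x1B idx=1 entry=0x22007 [P=1 RW=1 US=1 PS=0]
  L1: frame=0x22 idx=28 entry=0x24007 [P=1 RW=1 US=1 PS=0]
  ✓ 0x241B8  — 2 lookups
#2 VA=0x6CD5 (w,user):
  L0: frame=0x1B idx=0 entry=0x27007 [P=1 RW=1 US=1 PS=0]
  L1: frame=0x27 idx=6 entry=0x2B007 [P=1 RW=1 US=1 PS=0]
  ✓ 0x2BCD5  — 2 lookups

TLB: [["0x1404", "0x1F"], ["0x21C", "0x24"], ["0x6", "0x2B"]]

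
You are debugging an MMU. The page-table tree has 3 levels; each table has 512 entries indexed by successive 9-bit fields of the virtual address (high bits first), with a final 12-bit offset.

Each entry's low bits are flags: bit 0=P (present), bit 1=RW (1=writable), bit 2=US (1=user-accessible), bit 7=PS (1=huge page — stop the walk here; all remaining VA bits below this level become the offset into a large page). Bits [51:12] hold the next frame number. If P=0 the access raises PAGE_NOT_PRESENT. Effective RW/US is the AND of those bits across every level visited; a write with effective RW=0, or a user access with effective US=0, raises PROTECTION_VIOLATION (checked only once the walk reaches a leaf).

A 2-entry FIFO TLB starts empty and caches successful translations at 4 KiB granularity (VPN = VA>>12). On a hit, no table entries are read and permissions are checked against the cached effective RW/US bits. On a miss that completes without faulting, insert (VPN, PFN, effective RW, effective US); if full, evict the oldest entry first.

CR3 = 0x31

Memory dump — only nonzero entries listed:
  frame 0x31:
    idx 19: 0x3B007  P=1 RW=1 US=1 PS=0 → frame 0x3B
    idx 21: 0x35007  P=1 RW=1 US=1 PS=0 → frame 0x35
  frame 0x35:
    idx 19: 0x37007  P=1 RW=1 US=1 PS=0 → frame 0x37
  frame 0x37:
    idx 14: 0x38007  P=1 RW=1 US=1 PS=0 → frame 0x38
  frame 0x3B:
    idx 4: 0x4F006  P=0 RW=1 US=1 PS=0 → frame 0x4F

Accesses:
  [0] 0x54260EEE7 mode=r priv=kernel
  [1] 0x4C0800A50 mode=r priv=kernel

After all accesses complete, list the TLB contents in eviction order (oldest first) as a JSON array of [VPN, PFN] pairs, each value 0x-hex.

Per-access translation:
#0 VA=0x54260EEE7 (r,kernel):
  L0: frame=0x31 idx=21 entry=0x35007 [P=1 RW=1 US=1 PS=0]
  L1: frame=0x35 idx=19 entry=0x37007 [P=1 RW=1 US=1 PS=0]
  L2: frame=0x37 idx=14 entry=0x38007 [P=1 RW=1 US=1 PS=0]
  ⇒ phys 0x38EE7  [3 reads]
#1 VA=0x4C0800A50 (r,kernel):
  L0: frame=0x31 idx=19 entry=0x3B007 [P=1 RW=1 US=1 PS=0]
  L1: frame=0x3B idx=4 entry=0x4F006 [P=0 RW=1 US=1 PS=0]
  ⇒ fault: PAGE_NOT_PRESENT  — 2 lookups

TLB: [["0x54260E", "0x38"]]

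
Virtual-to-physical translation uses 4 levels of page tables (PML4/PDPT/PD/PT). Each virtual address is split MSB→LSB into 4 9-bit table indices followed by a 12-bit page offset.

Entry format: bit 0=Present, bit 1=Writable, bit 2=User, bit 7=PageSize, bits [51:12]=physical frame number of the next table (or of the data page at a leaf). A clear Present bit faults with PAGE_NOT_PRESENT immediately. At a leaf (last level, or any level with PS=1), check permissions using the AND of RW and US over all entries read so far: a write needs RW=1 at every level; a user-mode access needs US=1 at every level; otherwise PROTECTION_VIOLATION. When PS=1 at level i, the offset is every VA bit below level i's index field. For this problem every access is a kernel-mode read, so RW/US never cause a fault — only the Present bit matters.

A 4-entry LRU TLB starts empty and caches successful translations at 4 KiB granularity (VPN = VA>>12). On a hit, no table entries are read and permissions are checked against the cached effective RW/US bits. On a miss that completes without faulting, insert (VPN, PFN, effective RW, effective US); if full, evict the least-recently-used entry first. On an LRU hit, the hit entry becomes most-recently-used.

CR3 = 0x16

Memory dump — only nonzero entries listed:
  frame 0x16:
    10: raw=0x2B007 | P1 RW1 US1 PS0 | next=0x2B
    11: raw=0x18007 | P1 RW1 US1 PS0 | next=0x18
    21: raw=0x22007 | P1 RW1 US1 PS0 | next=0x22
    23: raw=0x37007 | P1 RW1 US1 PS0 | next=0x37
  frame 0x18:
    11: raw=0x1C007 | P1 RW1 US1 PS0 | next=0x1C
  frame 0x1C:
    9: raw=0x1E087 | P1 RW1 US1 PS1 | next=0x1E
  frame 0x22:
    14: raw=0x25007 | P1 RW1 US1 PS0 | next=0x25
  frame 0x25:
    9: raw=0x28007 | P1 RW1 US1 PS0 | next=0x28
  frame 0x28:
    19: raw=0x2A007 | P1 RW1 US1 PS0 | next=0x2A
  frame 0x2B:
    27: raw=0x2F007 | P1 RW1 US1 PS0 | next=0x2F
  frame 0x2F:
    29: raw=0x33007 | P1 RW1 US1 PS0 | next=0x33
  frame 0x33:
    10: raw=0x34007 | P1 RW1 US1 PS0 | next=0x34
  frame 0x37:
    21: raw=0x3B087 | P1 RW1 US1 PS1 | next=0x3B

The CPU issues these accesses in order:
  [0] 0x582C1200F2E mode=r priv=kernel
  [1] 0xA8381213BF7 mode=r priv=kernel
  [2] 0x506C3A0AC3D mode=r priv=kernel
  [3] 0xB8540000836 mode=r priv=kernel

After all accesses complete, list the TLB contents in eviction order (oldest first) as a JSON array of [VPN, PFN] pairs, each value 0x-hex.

Walk each access:
#0 VA=0x582C1200F2E (r,kernel):
  L0 @0x16[11] → 0x18007  P=1,RW=1,US=1,PS=0
  L1 @0x18[11] → 0x1C007  P=1,RW=1,US=1,PS=0
  L2 @0x1C[9] → 0x1E087  P=1,RW=1,US=1,PS=1
  ✓ 0x1EF2E (huge @L2)  — 3 lookups
#1 VA=0xA8381213BF7 (r,kernel):
  L0 @0x16[21] → 0x22007  P=1,RW=1,US=1,PS=0
  L1 @0x22[14] → 0x25007  P=1,RW=1,US=1,PS=0
  L2 @0x25[9] → 0x28007  P=1,RW=1,US=1,PS=0
  L3 @0x28[19] → 0x2A007  P=1,RW=1,US=1,PS=0
  ✓ 0x2ABF7  — 4 lookups
#2 VA=0x506C3A0AC3D (r,kernel):
  L0 @0x16[10] → 0x2B007  P=1,RW=1,US=1,PS=0
  L1 @0x2B[27] → 0x2F007  P=1,RW=1,US=1,PS=0
  L2 @0x2F[29] → 0x33007  P=1,RW=1,US=1,PS=0
  L3 @0x33[10] → 0x34007  P=1,RW=1,US=1,PS=0
  ✓ 0x34C3D  — 4 lookups
#3 VA=0xB8540000836 (r,kernel):
  L0 @0x16[23] → 0x37007  P=1,RW=1,US=1,PS=0
  L1 @0x37[21] → 0x3B087  P=1,RW=1,US=1,PS=1
  ✓ 0x3B836 (huge @L1)  — 2 lookups

TLB: [["0x582C1200", "0x1E"], ["0xA8381213", "0x2A"], ["0x506C3A0A", "0x34"], ["0xB8540000", "0x3B"]]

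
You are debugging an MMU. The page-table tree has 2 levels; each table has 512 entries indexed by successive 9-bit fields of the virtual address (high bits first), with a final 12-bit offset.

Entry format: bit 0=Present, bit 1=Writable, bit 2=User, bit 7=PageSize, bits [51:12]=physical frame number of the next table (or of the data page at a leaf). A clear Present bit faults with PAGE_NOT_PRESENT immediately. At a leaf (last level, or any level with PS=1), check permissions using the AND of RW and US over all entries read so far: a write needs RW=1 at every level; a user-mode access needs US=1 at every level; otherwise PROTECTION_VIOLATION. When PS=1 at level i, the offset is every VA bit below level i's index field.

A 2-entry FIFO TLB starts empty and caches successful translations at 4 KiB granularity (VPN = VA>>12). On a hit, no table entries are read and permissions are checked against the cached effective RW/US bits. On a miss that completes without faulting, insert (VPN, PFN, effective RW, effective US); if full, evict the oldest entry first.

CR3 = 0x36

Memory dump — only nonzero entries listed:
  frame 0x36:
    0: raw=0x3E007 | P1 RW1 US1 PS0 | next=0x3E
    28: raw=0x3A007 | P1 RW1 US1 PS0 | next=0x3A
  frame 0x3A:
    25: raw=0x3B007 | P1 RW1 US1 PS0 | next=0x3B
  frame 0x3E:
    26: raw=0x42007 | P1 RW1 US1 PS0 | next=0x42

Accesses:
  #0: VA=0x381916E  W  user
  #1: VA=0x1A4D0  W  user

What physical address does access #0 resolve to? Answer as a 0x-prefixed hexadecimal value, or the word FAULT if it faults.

Walk each access:
#0 VA=0x381916E (w,user):
  L0: frame=0x36 idx=28 entry=0x3A007 [P=1 RW=1 US=1 PS=0]
  L1: frame=0x3A idx=25 entry=0x3B007 [P=1 RW=1 US=1 PS=0]
  ✓ 0x3B16E  — 2 lookups
#1 VA=0x1A4D0 (w,user):
  L0: frame=0x36 idx=0 entry=0x3E007 [P=1 RW=1 US=1 PS=0]
  L1: frame=0x3E idx=26 entry=0x42007 [P=1 RW=1 US=1 PS=0]
  ✓ 0x424D0  — 2 lookups

Access #0 PA: 0x3B16E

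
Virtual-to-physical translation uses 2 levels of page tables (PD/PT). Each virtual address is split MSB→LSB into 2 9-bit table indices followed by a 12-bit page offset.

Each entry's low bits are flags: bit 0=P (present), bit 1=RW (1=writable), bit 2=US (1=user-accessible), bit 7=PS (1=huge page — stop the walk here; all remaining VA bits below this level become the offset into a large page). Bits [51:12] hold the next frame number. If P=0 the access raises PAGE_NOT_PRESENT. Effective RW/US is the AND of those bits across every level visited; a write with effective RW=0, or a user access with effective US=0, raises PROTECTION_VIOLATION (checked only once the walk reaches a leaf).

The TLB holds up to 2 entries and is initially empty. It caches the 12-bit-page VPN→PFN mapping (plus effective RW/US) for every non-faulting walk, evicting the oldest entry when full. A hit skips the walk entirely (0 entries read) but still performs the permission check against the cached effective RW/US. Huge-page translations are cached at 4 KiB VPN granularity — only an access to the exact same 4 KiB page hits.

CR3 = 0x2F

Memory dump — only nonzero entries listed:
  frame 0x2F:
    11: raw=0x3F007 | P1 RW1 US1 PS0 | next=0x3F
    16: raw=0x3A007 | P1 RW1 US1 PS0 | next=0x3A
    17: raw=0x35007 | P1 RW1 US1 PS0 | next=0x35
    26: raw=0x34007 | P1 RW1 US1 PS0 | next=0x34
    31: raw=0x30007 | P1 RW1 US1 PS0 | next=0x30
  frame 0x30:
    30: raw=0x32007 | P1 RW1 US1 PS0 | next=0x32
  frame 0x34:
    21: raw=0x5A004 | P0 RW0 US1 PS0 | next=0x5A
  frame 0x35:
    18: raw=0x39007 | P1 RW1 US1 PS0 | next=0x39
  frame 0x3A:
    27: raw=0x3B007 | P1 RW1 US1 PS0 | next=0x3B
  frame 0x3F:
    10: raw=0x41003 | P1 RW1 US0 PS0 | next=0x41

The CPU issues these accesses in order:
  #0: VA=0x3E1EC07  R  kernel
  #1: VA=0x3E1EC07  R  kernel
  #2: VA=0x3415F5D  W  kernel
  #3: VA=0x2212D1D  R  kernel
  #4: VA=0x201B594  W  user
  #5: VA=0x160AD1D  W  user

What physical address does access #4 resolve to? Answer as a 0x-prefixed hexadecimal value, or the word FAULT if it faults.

Per-access translation:
#0 VA=0x3E1EC07 (r,kernel):
  L0 @0x2F[31] → 0x30007  P=1,RW=1,US=1,PS=0
  L1 @0x30[30] → 0x32007  P=1,RW=1,US=1,PS=0
  ✓ 0x32C07  — 2 lookups
#1 VA=0x3E1EC07 (r,kernel):
  TLB hit vpn=0x3E1E → PA=0x32C07
#2 VA=0x3415F5D (w,kernel):
  L0 @0x2F[26] → 0x34007  P=1,RW=1,US=1,PS=0
  L1 @0x34[21] → 0x5A004  P=0,RW=0,US=1,PS=0
  ⇒ fault: PAGE_NOT_PRESENT  — 2 lookups
#3 VA=0x2212D1D (r,kernel):
  L0 @0x2F[17] → 0x35007  P=1,RW=1,US=1,PS=0
  L1 @0x35[18] → 0x39007  P=1,RW=1,US=1,PS=0
  ✓ 0x39D1D  — 2 lookups
#4 VA=0x201B594 (w,user):
  L0 @0x2F[16] → 0x3A007  P=1,RW=1,US=1,PS=0
  L1 @0x3A[27] → 0x3B007  P=1,RW=1,US=1,PS=0
  ✓ 0x3B594  — 2 lookups
#5 VA=0x160AD1D (w,user):
  L0 @0x2F[11] → 0x3F007  P=1,RW=1,US=1,PS=0
  L1 @0x3F[10] → 0x41003  P=1,RW=1,US=0,PS=0
  ⇒ fault: PROTECTION_VIOLATION  — 2 lookups

Access #4 PA: 0x3B594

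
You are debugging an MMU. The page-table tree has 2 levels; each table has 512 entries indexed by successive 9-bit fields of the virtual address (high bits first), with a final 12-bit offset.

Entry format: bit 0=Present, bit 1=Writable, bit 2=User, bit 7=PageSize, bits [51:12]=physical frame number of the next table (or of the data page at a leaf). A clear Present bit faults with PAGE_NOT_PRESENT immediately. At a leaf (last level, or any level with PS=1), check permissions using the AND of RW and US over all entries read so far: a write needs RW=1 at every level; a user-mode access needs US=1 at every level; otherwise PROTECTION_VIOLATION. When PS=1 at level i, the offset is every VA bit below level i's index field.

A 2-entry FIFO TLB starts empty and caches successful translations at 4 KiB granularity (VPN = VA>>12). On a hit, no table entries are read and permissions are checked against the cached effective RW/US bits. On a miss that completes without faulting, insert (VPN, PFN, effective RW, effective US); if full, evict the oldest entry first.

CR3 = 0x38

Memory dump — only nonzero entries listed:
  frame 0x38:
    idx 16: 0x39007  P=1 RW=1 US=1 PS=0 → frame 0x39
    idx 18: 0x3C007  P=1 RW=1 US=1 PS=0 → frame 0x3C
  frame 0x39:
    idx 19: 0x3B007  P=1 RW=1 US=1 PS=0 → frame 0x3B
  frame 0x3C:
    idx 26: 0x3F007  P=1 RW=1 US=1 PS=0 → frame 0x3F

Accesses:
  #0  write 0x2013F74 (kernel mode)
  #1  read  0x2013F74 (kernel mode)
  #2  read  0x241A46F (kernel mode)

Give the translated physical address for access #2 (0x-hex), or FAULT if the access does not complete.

Trace:
#0 VA=0x2013F74 (w,kernel):
  L0: frame=0x38 idx=16 entry=0x39007 [P=1 RW=1 US=1 PS=0]
  L1: frame=0x39 idx=19 entry=0x3B007 [P=1 RW=1 US=1 PS=0]
  ⇒ phys 0x3BF74  [2 reads]
#1 VA=0x2013F74 (r,kernel):
  TLB hit vpn=0x2013 → PA=0x3BF74
#2 VA=0x241A46F (r,kernel):
  L0: frame=0x38 idx=18 entry=0x3C007 [P=1 RW=1 US=1 PS=0]
  L1: frame=0x3C idx=26 entry=0x3F007 [P=1 RW=1 US=1 PS=0]
  ⇒ phys 0x3F46F  [2 reads]

Access #2 PA: 0x3F46F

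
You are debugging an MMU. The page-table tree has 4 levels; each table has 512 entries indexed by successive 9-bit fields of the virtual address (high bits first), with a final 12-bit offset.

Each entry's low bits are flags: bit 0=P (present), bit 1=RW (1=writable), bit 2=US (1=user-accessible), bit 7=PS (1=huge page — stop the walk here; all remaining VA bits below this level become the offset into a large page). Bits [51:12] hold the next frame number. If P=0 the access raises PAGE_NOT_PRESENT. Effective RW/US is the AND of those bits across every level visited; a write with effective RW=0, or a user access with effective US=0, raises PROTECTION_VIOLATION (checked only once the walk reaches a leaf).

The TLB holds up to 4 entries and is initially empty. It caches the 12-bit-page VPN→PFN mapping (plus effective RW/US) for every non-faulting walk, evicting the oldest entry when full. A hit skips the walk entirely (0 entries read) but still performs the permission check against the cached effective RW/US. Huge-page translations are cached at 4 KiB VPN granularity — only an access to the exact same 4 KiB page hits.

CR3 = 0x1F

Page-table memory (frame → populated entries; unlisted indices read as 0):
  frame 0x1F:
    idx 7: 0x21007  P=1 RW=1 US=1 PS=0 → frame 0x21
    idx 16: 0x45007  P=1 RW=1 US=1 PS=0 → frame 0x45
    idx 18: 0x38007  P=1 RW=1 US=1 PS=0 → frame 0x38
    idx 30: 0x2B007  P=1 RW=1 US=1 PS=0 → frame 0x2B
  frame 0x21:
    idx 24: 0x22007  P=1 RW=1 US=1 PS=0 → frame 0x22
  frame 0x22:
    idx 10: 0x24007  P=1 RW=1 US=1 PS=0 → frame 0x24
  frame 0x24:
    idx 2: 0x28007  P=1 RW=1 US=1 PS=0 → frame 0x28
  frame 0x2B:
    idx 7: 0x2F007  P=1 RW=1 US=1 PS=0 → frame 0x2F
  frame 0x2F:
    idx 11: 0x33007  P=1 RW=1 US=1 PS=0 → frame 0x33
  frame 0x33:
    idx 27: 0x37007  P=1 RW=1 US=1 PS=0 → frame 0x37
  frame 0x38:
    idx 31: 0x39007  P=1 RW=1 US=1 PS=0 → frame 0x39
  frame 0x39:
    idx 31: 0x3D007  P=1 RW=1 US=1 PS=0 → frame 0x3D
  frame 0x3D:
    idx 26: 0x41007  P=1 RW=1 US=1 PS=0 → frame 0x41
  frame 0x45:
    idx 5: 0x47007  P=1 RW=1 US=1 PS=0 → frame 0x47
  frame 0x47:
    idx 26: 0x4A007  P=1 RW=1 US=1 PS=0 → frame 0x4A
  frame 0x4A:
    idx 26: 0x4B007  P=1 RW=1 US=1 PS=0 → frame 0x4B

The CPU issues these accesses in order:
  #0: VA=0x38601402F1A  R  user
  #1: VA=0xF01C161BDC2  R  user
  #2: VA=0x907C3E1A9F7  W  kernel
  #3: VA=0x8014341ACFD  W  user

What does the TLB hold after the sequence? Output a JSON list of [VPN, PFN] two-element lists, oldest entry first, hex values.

Per-access translation:
#0 VA=0x38601402F1A (r,user):
  [0] read 0x1F idx=7: raw=0x21007 flags P=1 W=1 U=1 S=0
  [1] read 0x21 idx=24: raw=0x22007 flags P=1 W=1 U=1 S=0
  [2] read 0x22 idx=10: raw=0x24007 flags P=1 W=1 U=1 S=0
  [3] read 0x24 idx=2: raw=0x28007 flags P=1 W=1 U=1 S=0
  ✓ 0x28F1A  — 4 lookups
#1 VA=0xF01C161BDC2 (r,user):
  [0] read 0x1F idx=30: raw=0x2B007 flags P=1 W=1 U=1 S=0
  [1] read 0x2B idx=7: raw=0x2F007 flags P=1 W=1 U=1 S=0
  [2] read 0x2F idx=11: raw=0x33007 flags P=1 W=1 U=1 S=0
  [3] read 0x33 idx=27: raw=0x37007 flags P=1 W=1 U=1 S=0
  ✓ 0x37DC2  — 4 lookups
#2 VA=0x907C3E1A9F7 (w,kernel):
  [0] read 0x1F idx=18: raw=0x38007 flags P=1 W=1 U=1 S=0
  [1] read 0x38 idx=31: raw=0x39007 flags P=1 W=1 U=1 S=0
  [2] read 0x39 idx=31: raw=0x3D007 flags P=1 W=1 U=1 S=0
  [3] read 0x3D idx=26: raw=0x41007 flags P=1 W=1 U=1 S=0
  ✓ 0x419F7  — 4 lookups
#3 VA=0x8014341ACFD (w,user):
  [0] read 0x1F idx=16: raw=0x45007 flags P=1 W=1 U=1 S=0
  [1] read 0x45 idx=5: raw=0x47007 flags P=1 W=1 U=1 S=0
  [2] read 0x47 idx=26: raw=0x4A007 flags P=1 W=1 U=1 S=0
  [3] read 0x4A idx=26: raw=0x4B007 flags P=1 W=1 U=1 S=0
  ✓ 0x4BCFD  — 4 lookups

TLB: [["0x38601402", "0x28"], ["0xF01C161B", "0x37"], ["0x907C3E1A", "0x41"], ["0x8014341A", "0x4B"]]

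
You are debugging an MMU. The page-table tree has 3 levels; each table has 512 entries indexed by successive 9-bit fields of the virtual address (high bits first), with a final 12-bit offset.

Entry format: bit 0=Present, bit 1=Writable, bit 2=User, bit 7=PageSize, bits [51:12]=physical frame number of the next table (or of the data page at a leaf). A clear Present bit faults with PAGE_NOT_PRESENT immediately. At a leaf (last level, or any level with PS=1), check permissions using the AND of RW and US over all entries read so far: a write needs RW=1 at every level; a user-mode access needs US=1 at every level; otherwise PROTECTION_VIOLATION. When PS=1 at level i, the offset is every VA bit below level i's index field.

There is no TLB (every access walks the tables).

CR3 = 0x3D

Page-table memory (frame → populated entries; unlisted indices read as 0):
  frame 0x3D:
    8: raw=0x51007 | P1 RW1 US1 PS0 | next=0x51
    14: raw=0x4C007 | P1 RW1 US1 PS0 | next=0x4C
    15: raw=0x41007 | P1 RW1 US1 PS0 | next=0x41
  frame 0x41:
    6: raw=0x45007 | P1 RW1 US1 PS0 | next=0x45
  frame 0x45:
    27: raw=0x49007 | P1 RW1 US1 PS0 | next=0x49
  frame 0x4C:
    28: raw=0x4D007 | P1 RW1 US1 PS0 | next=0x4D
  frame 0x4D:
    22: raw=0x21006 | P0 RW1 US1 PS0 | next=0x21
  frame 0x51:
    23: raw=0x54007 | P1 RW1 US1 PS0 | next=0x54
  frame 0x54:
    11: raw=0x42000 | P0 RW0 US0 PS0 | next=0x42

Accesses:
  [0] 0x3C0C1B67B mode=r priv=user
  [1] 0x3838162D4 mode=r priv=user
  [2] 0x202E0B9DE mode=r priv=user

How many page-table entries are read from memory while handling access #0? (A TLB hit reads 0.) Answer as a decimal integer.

Trace:
#0 VA=0x3C0C1B67B (r,user):
  L0: frame=0x3D idx=15 entry=0x41007 [P=1 RW=1 US=1 PS=0]
  L1: frame=0x41 idx=6 entry=0x45007 [P=1 RW=1 US=1 PS=0]
  L2: frame=0x45 idx=27 entry=0x49007 [P=1 RW=1 US=1 PS=0]
  ✓ 0x4967B  — 3 lookups
#1 VA=0x3838162D4 (r,user):
  L0: frame=0x3D idx=14 entry=0x4C007 [P=1 RW=1 US=1 PS=0]
  L1: frame=0x4C idx=28 entry=0x4D007 [P=1 RW=1 US=1 PS=0]
  L2: frame=0x4D idx=22 entry=0x21006 [P=0 RW=1 US=1 PS=0]
  → PAGE_NOT_PRESENT  (3 entries read)
#2 VA=0x202E0B9DE (r,user):
  L0: frame=0x3D idx=8 entry=0x51007 [P=1 RW=1 US=1 PS=0]
  L1: frame=0x51 idx=23 entry=0x54007 [P=1 RW=1 US=1 PS=0]
  L2: frame=0x54 idx=11 entry=0x42000 [P=0 RW=0 US=0 PS=0]
  → PAGE_NOT_PRESENT  (3 entries read)

Entries read for #0: 3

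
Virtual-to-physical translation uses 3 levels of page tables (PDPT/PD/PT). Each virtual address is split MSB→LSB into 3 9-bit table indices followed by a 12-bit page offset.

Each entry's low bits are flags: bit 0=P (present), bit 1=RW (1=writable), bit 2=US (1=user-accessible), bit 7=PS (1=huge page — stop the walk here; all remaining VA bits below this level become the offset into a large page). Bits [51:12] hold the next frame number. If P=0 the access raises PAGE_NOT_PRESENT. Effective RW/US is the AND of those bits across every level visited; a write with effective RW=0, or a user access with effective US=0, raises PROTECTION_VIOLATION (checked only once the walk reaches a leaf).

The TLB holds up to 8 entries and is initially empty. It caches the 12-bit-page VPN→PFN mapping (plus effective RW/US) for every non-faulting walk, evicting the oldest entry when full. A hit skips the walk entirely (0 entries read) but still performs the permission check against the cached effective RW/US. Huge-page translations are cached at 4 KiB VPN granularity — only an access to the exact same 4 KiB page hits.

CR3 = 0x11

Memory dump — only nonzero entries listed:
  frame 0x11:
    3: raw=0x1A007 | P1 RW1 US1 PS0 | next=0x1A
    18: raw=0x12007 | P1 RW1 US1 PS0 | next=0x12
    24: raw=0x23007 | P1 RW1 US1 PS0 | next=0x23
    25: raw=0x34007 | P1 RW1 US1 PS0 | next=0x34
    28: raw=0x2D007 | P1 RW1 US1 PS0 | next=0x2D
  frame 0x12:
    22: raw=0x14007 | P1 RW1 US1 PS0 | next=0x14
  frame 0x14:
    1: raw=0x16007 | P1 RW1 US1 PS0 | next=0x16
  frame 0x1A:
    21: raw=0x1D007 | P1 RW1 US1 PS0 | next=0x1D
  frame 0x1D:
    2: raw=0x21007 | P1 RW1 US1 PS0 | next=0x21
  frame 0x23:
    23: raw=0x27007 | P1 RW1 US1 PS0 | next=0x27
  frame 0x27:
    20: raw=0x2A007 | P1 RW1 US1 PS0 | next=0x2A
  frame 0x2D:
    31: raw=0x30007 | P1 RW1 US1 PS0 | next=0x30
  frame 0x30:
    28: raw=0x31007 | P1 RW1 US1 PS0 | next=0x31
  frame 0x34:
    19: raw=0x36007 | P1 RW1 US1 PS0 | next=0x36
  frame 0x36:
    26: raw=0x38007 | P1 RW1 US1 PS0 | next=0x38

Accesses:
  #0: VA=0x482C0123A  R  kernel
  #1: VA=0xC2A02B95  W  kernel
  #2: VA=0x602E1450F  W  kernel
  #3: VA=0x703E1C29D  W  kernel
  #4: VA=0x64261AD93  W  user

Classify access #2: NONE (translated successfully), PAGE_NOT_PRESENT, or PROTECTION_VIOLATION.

Per-access translation:
#0 VA=0x482C0123A (r,kernel):
  L0 @0x11[18] → 0x12007  P=1,RW=1,US=1,PS=0
  L1 @0x12[22] → 0x14007  P=1,RW=1,US=1,PS=0
  L2 @0x14[1] → 0x16007  P=1,RW=1,US=1,PS=0
  ✓ 0x1623A  — 3 lookups
#1 VA=0xC2A02B95 (w,kernel):
  L0 @0x11[3] → 0x1A007  P=1,RW=1,US=1,PS=0
  L1 @0x1A[21] → 0x1D007  P=1,RW=1,US=1,PS=0
  L2 @0x1D[2] → 0x21007  P=1,RW=1,US=1,PS=0
  ✓ 0x21B95  — 3 lookups
#2 VA=0x602E1450F (w,kernel):
  L0 @0x11[24] → 0x23007  P=1,RW=1,US=1,PS=0
  L1 @0x23[23] → 0x27007  P=1,RW=1,US=1,PS=0
  L2 @0x27[20] → 0x2A007  P=1,RW=1,US=1,PS=0
  ✓ 0x2A50F  — 3 lookups
#3 VA=0x703E1C29D (w,kernel):
  L0 @0x11[28] → 0x2D007  P=1,RW=1,US=1,PS=0
  L1 @0x2D[31] → 0x30007  P=1,RW=1,US=1,PS=0
  L2 @0x30[28] → 0x31007  P=1,RW=1,US=1,PS=0
  ✓ 0x3129D  — 3 lookups
#4 VA=0x64261AD93 (w,user):
  L0 @0x11[25] → 0x34007  P=1,RW=1,US=1,PS=0
  L1 @0x34[19] → 0x36007  P=1,RW=1,US=1,PS=0
  L2 @0x36[26] → 0x38007  P=1,RW=1,US=1,PS=0
  ✓ 0x38D93  — 3 lookups

Access #2 fault: NONE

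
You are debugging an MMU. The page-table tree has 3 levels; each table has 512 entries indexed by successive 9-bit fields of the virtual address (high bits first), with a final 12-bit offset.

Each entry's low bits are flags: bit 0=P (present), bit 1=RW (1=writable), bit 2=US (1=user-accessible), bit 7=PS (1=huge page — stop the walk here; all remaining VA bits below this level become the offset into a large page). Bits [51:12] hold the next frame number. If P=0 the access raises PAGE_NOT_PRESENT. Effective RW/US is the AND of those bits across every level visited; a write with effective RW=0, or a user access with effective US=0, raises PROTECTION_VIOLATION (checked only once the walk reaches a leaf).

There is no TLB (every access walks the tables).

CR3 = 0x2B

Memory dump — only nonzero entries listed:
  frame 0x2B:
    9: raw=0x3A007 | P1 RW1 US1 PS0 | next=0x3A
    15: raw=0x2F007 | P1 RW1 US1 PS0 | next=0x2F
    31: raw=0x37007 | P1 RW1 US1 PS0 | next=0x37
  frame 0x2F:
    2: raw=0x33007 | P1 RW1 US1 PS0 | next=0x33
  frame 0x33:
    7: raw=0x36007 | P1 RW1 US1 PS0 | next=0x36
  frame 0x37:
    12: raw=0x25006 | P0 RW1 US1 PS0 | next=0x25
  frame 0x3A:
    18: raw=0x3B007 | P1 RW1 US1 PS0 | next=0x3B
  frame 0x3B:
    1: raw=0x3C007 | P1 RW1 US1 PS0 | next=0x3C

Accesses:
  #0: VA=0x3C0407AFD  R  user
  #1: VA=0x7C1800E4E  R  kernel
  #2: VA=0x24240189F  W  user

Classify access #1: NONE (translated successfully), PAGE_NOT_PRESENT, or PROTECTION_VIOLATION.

Walk each access:
#0 VA=0x3C0407AFD (r,user):
  [0] read 0x2B idx=15: raw=0x2F007 flags P=1 W=1 U=1 S=0
  [1] read 0x2F idx=2: raw=0x33007 flags P=1 W=1 U=1 S=0
  [2] read 0x33 idx=7: raw=0x36007 flags P=1 W=1 U=1 S=0
  ✓ 0x36AFD  — 3 lookups
#1 VA=0x7C1800E4E (r,kernel):
  [0] read 0x2B idx=31: raw=0x37007 flags P=1 W=1 U=1 S=0
  [1] read 0x37 idx=12: raw=0x25006 flags P=0 W=1 U=1 S=0
  → PAGE_NOT_PRESENT  (2 entries read)
#2 VA=0x24240189F (w,user):
  [0] read 0x2B idx=9: raw=0x3A007 flags P=1 W=1 U=1 S=0
  [1] read 0x3A idx=18: raw=0x3B007 flags P=1 W=1 U=1 S=0
  [2] read 0x3B idx=1: raw=0x3C007 flags P=1 W=1 U=1 S=0
  ✓ 0x3C89F  — 3 lookups

Access #1 fault: PAGE_NOT_PRESENT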